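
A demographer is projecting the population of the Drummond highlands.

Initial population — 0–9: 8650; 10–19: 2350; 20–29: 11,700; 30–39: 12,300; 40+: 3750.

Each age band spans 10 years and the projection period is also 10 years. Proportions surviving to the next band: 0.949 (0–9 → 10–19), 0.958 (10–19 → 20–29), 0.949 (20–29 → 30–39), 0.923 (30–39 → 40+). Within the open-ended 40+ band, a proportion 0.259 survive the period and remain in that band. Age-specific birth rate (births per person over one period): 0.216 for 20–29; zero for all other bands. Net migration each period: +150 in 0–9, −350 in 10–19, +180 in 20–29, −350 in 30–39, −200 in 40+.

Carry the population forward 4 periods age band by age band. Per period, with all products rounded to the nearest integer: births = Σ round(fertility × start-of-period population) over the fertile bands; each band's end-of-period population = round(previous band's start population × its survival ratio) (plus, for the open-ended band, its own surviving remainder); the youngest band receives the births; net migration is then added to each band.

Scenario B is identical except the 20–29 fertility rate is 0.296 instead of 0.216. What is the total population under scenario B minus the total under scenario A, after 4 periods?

Numbering the groups 1..5 from youngest to oldest:
— Period 1 —
Births: 11700 × 0.216 = 2527
Group 2: 8650 × 0.949 = 8209
Group 3: 2350 × 0.958 = 2251
Group 4: 11700 × 0.949 = 11103
Group 5: 12300 × 0.923 + 3750 × 0.259 = 11353 + 971 = 12324
Net migration: Group 1 + 150 → 2677; Group 2 − 350 → 7859; Group 3 + 180 → 2431; Group 4 − 350 → 10753; Group 5 − 200 → 12124
→ [2677, 7859, 2431, 10753, 12124]
— Period 2 —
Births: 2431 × 0.216 = 525
Group 2: 2677 × 0.949 = 2540
Group 3: 7859 × 0.958 = 7529
Group 4: 2431 × 0.949 = 2307
Group 5: 10753 × 0.923 + 12124 × 0.259 = 9925 + 3140 = 13065
Net migration: Group 1 + 150 → 675; Group 2 − 350 → 2190; Group 3 + 180 → 7709; Group 4 − 350 → 1957; Group 5 − 200 → 12865
→ [675, 2190, 7709, 1957, 12865]
— Period 3 —
Births: 7709 × 0.216 = 1665
Group 2: 675 × 0.949 = 641
Group 3: 2190 × 0.958 = 2098
Group 4: 7709 × 0.949 = 7316
Group 5: 1957 × 0.923 + 12865 × 0.259 = 1806 + 3332 = 5138
Net migration: Group 1 + 150 → 1815; Group 2 − 350 → 291; Group 3 + 180 → 2278; Group 4 − 350 → 6966; Group 5 − 200 → 4938
→ [1815, 291, 2278, 6966, 4938]
— Period 4 —
Births: 2278 × 0.216 = 492
Group 2: 1815 × 0.949 = 1722
Group 3: 291 × 0.958 = 279
Group 4: 2278 × 0.949 = 2162
Group 5: 6966 × 0.923 + 4938 × 0.259 = 6430 + 1279 = 7709
Net migration: Group 1 + 150 → 642; Group 2 − 350 → 1372; Group 3 + 180 → 459; Group 4 − 350 → 1812; Group 5 − 200 → 7509
→ [642, 1372, 459, 1812, 7509]
Scenario A total after 4 periods: 11794
Scenario B projection —
— Period 1 —
Births: 11700 × 0.296 = 3463
Group 2: 8650 × 0.949 = 8209
Group 3: 2350 × 0.958 = 2251
Group 4: 11700 × 0.949 = 11103
Group 5: 12300 × 0.923 + 3750 × 0.259 = 11353 + 971 = 12324
Net migration: Group 1 + 150 → 3613; Group 2 − 350 → 7859; Group 3 + 180 → 2431; Group 4 − 350 → 10753; Group 5 − 200 → 12124
→ [3613, 7859, 2431, 10753, 12124]
— Period 2 —
Births: 2431 × 0.296 = 720
Group 2: 3613 × 0.949 = 3429
Group 3: 7859 × 0.958 = 7529
Group 4: 2431 × 0.949 = 2307
Group 5: 10753 × 0.923 + 12124 × 0.259 = 9925 + 3140 = 13065
Net migration: Group 1 + 150 → 870; Group 2 − 350 → 3079; Group 3 + 180 → 7709; Group 4 − 350 → 1957; Group 5 − 200 → 12865
→ [870, 3079, 7709, 1957, 12865]
— Period 3 —
Births: 7709 × 0.296 = 2282
Group 2: 870 × 0.949 = 826
Group 3: 3079 × 0.958 = 2950
Group 4: 7709 × 0.949 = 7316
Group 5: 1957 × 0.923 + 12865 × 0.259 = 1806 + 3332 = 5138
Net migration: Group 1 + 150 → 2432; Group 2 − 350 → 476; Group 3 + 180 → 3130; Group 4 − 350 → 6966; Group 5 − 200 → 4938
→ [2432, 476, 3130, 6966, 4938]
— Period 4 —
Births: 3130 × 0.296 = 926
Group 2: 2432 × 0.949 = 2308
Group 3: 476 × 0.958 = 456
Group 4: 3130 × 0.949 = 2970
Group 5: 6966 × 0.923 + 4938 × 0.259 = 6430 + 1279 = 7709
Net migration: Group 1 + 150 → 1076; Group 2 − 350 → 1958; Group 3 + 180 → 636; Group 4 − 350 → 2620; Group 5 − 200 → 7509
→ [1076, 1958, 636, 2620, 7509]
Scenario B total after 4 periods: 13799
Difference B − A = 13799 − 11794 = 2005

2005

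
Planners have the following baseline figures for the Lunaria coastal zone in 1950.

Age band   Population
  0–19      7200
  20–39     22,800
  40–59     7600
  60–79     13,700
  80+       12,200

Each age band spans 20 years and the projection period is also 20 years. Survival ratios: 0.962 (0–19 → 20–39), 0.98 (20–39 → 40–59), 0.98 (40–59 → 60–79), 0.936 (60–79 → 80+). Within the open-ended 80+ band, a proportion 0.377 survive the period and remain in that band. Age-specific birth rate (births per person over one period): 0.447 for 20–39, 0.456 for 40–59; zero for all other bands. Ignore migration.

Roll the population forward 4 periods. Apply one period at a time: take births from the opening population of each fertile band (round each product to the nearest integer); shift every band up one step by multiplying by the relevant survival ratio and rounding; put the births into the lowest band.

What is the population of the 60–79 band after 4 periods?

12618

[period 1]
Births: 22800 × 0.447 = 10192 ; 7600 × 0.456 = 3466 — total 13658
20–39: 7200 × 0.962 = 6926
40–59: 22800 × 0.98 = 22344
60–79: 7600 × 0.98 = 7448
80+: 13700 × 0.936 + 12200 × 0.377 = 12823 + 4599 = 17422
→ [13658, 6926, 22344, 7448, 17422]
[period 2]
Births: 6926 × 0.447 = 3096 ; 22344 × 0.456 = 10189 — total 13285
20–39: 13658 × 0.962 = 13139
40–59: 6926 × 0.98 = 6787
60–79: 22344 × 0.98 = 21897
80+: 7448 × 0.936 + 17422 × 0.377 = 6971 + 6568 = 13539
→ [13285, 13139, 6787, 21897, 13539]
[period 3]
Births: 13139 × 0.447 = 5873 ; 6787 × 0.456 = 3095 — total 8968
20–39: 13285 × 0.962 = 12780
40–59: 13139 × 0.98 = 12876
60–79: 6787 × 0.98 = 6651
80+: 21897 × 0.936 + 13539 × 0.377 = 20496 + 5104 = 25600
→ [8968, 12780, 12876, 6651, 25600]
[period 4]
Births: 12780 × 0.447 = 5713 ; 12876 × 0.456 = 5871 — total 11584
20–39: 8968 × 0.962 = 8627
40–59: 12780 × 0.98 = 12524
60–79: 12876 × 0.98 = 12618
80+: 6651 × 0.936 + 25600 × 0.377 = 6225 + 9651 = 15876
→ [11584, 8627, 12524, 12618, 15876]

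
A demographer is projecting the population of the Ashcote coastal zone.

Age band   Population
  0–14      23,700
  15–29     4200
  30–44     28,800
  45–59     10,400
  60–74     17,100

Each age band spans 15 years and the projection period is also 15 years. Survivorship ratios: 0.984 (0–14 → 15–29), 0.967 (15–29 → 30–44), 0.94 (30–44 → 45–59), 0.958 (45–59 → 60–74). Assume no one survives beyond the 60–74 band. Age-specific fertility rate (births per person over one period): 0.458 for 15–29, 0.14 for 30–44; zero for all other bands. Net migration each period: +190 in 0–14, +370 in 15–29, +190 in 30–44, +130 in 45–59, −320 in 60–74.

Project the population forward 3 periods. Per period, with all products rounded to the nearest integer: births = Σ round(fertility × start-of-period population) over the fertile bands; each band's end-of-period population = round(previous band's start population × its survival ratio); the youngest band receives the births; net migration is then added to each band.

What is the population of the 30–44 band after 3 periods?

6396

Numbering the bands 1..5 from youngest to oldest:
After projecting period 1:
Births: 4200 * 0.458 = 1924, 28800 * 0.14 = 4032 → total 5956
Band 2: 23700 * 0.984 = 23321
Band 3: 4200 * 0.967 = 4061
Band 4: 28800 * 0.94 = 27072
Band 5: 10400 * 0.958 = 9963
Net migration: Band 1 + 190 → 6146; Band 2 + 370 → 23691; Band 3 + 190 → 4251; Band 4 + 130 → 27202; Band 5 − 320 → 9643
End of period: [6146, 23691, 4251, 27202, 9643]
After projecting period 2:
Births: 23691 * 0.458 = 10850, 4251 * 0.14 = 595 → total 11445
Band 2: 6146 * 0.984 = 6048
Band 3: 23691 * 0.967 = 22909
Band 4: 4251 * 0.94 = 3996
Band 5: 27202 * 0.958 = 26060
Net migration: Band 1 + 190 → 11635; Band 2 + 370 → 6418; Band 3 + 190 → 23099; Band 4 + 130 → 4126; Band 5 − 320 → 25740
End of period: [11635, 6418, 23099, 4126, 25740]
After projecting period 3:
Births: 6418 * 0.458 = 2939, 23099 * 0.14 = 3234 → total 6173
Band 2: 11635 * 0.984 = 11449
Band 3: 6418 * 0.967 = 6206
Band 4: 23099 * 0.94 = 21713
Band 5: 4126 * 0.958 = 3953
Net migration: Band 1 + 190 → 6363; Band 2 + 370 → 11819; Band 3 + 190 → 6396; Band 4 + 130 → 21843; Band 5 − 320 → 3633
End of period: [6363, 11819, 6396, 21843, 3633]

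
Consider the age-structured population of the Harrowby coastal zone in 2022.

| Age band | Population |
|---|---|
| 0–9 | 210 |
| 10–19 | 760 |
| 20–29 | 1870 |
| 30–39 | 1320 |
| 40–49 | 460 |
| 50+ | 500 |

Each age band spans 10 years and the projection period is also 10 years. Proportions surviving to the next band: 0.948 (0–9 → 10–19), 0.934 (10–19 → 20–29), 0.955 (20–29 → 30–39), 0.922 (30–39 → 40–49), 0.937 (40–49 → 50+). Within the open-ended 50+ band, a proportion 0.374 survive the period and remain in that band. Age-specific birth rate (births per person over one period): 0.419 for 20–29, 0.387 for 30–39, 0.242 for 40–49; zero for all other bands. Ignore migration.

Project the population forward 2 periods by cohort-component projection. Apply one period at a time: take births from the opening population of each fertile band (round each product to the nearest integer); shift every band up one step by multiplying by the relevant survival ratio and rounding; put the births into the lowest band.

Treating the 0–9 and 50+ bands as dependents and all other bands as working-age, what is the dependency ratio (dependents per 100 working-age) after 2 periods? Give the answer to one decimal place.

Numbering the bands 1..6 from youngest to oldest:
[period 1]
Births: 1870 × 0.419 = 784  |  1320 × 0.387 = 511  |  460 × 0.242 = 111 → total 1406
Band 2: 210 × 0.948 = 199
Band 3: 760 × 0.934 = 710
Band 4: 1870 × 0.955 = 1786
Band 5: 1320 × 0.922 = 1217
Band 6: 460 × 0.937 + 500 × 0.374 = 431 + 187 = 618
End of period: [1406, 199, 710, 1786, 1217, 618]
[period 2]
Births: 710 × 0.419 = 297  |  1786 × 0.387 = 691  |  1217 × 0.242 = 295 → total 1283
Band 2: 1406 × 0.948 = 1333
Band 3: 199 × 0.934 = 186
Band 4: 710 × 0.955 = 678
Band 5: 1786 × 0.922 = 1647
Band 6: 1217 × 0.937 + 618 × 0.374 = 1140 + 231 = 1371
End of period: [1283, 1333, 186, 678, 1647, 1371]
Dependents (band 0–9 + band 50+) = 1283 + 1371 = 2654; working-age = 3844; ratio = 2654/3844 × 100 = 69.0

69.0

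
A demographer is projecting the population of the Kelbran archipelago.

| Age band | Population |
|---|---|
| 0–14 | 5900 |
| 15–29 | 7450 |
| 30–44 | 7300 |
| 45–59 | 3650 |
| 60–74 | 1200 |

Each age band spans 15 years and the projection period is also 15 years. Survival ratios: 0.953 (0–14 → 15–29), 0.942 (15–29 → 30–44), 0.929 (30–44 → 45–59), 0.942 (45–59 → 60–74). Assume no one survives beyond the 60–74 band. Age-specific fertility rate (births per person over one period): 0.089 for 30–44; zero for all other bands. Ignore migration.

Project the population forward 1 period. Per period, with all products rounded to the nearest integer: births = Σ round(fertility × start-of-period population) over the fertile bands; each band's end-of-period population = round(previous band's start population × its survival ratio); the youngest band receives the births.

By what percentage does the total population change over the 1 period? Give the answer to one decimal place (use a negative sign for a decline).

After projecting period 1:
Births: 7300 × 0.089 = 650
15–29: 5900 × 0.953 = 5623
30–44: 7450 × 0.942 = 7018
45–59: 7300 × 0.929 = 6782
60–74: 3650 × 0.942 = 3438
Giving 650 / 5623 / 7018 / 6782 / 3438.
Total: 25500 → 23511; change = -1989; percentage change = -7.8%

-7.8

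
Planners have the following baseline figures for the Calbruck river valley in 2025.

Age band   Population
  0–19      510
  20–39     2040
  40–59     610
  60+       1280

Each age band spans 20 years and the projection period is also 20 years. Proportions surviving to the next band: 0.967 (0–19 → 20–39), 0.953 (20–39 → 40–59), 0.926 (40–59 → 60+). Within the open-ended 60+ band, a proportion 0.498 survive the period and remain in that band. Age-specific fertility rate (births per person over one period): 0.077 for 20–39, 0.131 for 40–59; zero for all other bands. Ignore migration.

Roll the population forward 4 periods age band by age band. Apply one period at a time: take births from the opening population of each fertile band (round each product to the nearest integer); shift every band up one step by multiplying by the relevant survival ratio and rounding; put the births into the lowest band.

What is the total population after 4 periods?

1412

Numbering the groups 1..4 from youngest to oldest:
After projecting period 1:
Births: 2040 × 0.077 = 157 ; 610 × 0.131 = 80 ⇒ total 237
Group 2: 510 × 0.967 = 493
Group 3: 2040 × 0.953 = 1944
Group 4: 610 × 0.926 + 1280 × 0.498 = 565 + 637 = 1202
→ [237, 493, 1944, 1202]
After projecting period 2:
Births: 493 × 0.077 = 38 ; 1944 × 0.131 = 255 ⇒ total 293
Group 2: 237 × 0.967 = 229
Group 3: 493 × 0.953 = 470
Group 4: 1944 × 0.926 + 1202 × 0.498 = 1800 + 599 = 2399
→ [293, 229, 470, 2399]
After projecting period 3:
Births: 229 × 0.077 = 18 ; 470 × 0.131 = 62 ⇒ total 80
Group 2: 293 × 0.967 = 283
Group 3: 229 × 0.953 = 218
Group 4: 470 × 0.926 + 2399 × 0.498 = 435 + 1195 = 1630
→ [80, 283, 218, 1630]
After projecting period 4:
Births: 283 × 0.077 = 22 ; 218 × 0.131 = 29 ⇒ total 51
Group 2: 80 × 0.967 = 77
Group 3: 283 × 0.953 = 270
Group 4: 218 × 0.926 + 1630 × 0.498 = 202 + 812 = 1014
→ [51, 77, 270, 1014]
Total after period 4: 51 + 77 + 270 + 1014 = 1412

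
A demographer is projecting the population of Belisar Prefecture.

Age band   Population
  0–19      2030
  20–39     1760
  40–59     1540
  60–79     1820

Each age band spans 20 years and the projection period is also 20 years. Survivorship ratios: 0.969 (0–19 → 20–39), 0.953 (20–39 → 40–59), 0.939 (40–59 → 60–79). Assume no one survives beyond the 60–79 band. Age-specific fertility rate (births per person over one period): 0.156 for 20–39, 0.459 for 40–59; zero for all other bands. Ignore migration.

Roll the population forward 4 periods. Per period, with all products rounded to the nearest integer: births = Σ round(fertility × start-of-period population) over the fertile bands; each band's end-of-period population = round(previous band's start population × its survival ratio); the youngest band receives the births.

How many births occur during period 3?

Numbering the groups 1..4 from youngest to oldest:
— Period 1 —
Births: 1760 * 0.156 = 275, 1540 * 0.459 = 707 → total 982
Group 2: 2030 * 0.969 = 1967
Group 3: 1760 * 0.953 = 1677
Group 4: 1540 * 0.939 = 1446
Population now: 0–19=982, 20–39=1967, 40–59=1677, 60–79=1446
— Period 2 —
Births: 1967 * 0.156 = 307, 1677 * 0.459 = 770 → total 1077
Group 2: 982 * 0.969 = 952
Group 3: 1967 * 0.953 = 1875
Group 4: 1677 * 0.939 = 1575
Population now: 0–19=1077, 20–39=952, 40–59=1875, 60–79=1575
— Period 3 —
Births: 952 * 0.156 = 149, 1875 * 0.459 = 861 → total 1010
Group 2: 1077 * 0.969 = 1044
Group 3: 952 * 0.953 = 907
Group 4: 1875 * 0.939 = 1761
Population now: 0–19=1010, 20–39=1044, 40–59=907, 60–79=1761

1010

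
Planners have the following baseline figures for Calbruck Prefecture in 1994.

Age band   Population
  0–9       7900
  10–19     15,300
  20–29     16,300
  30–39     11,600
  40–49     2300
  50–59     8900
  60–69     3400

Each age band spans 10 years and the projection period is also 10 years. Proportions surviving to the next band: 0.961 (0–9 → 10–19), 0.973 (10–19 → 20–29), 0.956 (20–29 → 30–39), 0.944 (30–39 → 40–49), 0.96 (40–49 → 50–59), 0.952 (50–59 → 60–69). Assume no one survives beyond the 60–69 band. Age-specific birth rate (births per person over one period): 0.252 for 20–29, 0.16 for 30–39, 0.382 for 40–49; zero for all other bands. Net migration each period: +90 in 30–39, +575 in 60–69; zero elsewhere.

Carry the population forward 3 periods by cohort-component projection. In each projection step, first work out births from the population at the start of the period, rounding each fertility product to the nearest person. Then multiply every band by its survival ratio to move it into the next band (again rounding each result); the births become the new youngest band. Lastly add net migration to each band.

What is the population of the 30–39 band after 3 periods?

— Period 1 —
Births: 16300 * 0.252 = 4108  |  11600 * 0.16 = 1856  |  2300 * 0.382 = 879 → 6843
10–19: 7900 * 0.961 = 7592
20–29: 15300 * 0.973 = 14887
30–39: 16300 * 0.956 = 15583
40–49: 11600 * 0.944 = 10950
50–59: 2300 * 0.96 = 2208
60–69: 8900 * 0.952 = 8473
Net migration: 30–39 + 90 → 15673; 60–69 + 575 → 9048
Giving 6843 / 7592 / 14887 / 15673 / 10950 / 2208 / 9048.
— Period 2 —
Births: 14887 * 0.252 = 3752  |  15673 * 0.16 = 2508  |  10950 * 0.382 = 4183 → 10443
10–19: 6843 * 0.961 = 6576
20–29: 7592 * 0.973 = 7387
30–39: 14887 * 0.956 = 14232
40–49: 15673 * 0.944 = 14795
50–59: 10950 * 0.96 = 10512
60–69: 2208 * 0.952 = 2102
Net migration: 30–39 + 90 → 14322; 60–69 + 575 → 2677
Giving 10443 / 6576 / 7387 / 14322 / 14795 / 10512 / 2677.
— Period 3 —
Births: 7387 * 0.252 = 1862  |  14322 * 0.16 = 2292  |  14795 * 0.382 = 5652 → 9806
10–19: 10443 * 0.961 = 10036
20–29: 6576 * 0.973 = 6398
30–39: 7387 * 0.956 = 7062
40–49: 14322 * 0.944 = 13520
50–59: 14795 * 0.96 = 14203
60–69: 10512 * 0.952 = 10007
Net migration: 30–39 + 90 → 7152; 60–69 + 575 → 10582
Giving 9806 / 10036 / 6398 / 7152 / 13520 / 14203 / 10582.

7152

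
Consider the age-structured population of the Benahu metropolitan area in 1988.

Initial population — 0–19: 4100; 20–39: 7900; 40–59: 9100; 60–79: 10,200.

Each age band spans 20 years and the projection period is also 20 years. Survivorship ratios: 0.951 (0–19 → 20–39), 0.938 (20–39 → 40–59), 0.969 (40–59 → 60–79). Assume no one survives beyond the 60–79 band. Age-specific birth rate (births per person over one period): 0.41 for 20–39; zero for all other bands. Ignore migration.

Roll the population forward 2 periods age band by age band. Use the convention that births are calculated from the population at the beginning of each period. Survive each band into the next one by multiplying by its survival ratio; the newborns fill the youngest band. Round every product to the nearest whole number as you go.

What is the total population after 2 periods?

Period 1.
Births: 7900 * 0.41 = 3239
20–39: 4100 * 0.951 = 3899
40–59: 7900 * 0.938 = 7410
60–79: 9100 * 0.969 = 8818
Population now: 0–19=3239, 20–39=3899, 40–59=7410, 60–79=8818
Period 2.
Births: 3899 * 0.41 = 1599
20–39: 3239 * 0.951 = 3080
40–59: 3899 * 0.938 = 3657
60–79: 7410 * 0.969 = 7180
Population now: 0–19=1599, 20–39=3080, 40–59=3657, 60–79=7180
Total after period 2: 1599 + 3080 + 3657 + 7180 = 15516

15516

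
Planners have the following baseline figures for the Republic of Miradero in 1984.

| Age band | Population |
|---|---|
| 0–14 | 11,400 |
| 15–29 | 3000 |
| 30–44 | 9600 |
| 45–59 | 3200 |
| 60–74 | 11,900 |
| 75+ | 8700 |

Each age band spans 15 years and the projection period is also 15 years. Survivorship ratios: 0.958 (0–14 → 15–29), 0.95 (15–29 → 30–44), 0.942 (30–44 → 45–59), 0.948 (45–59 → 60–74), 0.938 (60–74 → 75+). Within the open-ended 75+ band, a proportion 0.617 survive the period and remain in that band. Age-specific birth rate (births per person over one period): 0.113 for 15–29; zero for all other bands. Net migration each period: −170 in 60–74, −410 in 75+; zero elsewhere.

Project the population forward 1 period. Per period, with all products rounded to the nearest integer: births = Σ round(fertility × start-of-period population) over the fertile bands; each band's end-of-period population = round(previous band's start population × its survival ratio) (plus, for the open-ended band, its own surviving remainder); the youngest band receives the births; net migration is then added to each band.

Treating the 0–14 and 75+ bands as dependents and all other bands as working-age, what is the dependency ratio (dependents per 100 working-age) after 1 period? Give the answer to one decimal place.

Let group 1 be 0–14 through group 6 = 75+.
Period 1:
Births: 3000 × 0.113 = 339
Group 2: 11400 × 0.958 = 10921
Group 3: 3000 × 0.95 = 2850
Group 4: 9600 × 0.942 = 9043
Group 5: 3200 × 0.948 = 3034
Group 6: 11900 × 0.938 + 8700 × 0.617 = 11162 + 5368 = 16530
Net migration: Group 5 − 170 → 2864; Group 6 − 410 → 16120
→ [339, 10921, 2850, 9043, 2864, 16120]
Dependents (band 0–14 + band 75+) = 339 + 16120 = 16459; working-age = 25678; ratio = 16459/25678 × 100 = 64.1

64.1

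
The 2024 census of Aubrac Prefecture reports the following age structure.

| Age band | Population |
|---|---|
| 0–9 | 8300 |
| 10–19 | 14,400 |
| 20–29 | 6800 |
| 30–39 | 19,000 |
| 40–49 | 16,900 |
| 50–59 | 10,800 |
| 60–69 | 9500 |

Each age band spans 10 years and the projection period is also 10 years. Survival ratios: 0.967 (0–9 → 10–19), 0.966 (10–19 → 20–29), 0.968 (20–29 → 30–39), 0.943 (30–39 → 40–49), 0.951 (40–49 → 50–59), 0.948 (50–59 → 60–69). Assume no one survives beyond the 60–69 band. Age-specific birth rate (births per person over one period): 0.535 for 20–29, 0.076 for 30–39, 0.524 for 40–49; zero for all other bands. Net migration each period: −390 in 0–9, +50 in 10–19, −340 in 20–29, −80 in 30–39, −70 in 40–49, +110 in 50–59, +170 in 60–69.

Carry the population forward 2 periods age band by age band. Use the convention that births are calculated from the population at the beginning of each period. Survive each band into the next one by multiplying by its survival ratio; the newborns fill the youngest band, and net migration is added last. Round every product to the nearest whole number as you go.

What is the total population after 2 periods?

89038

— Period 1 —
Births: 6800 × 0.535 = 3638, 19000 × 0.076 = 1444, 16900 × 0.524 = 8856 ⇒ total 13938
10–19: 8300 × 0.967 = 8026
20–29: 14400 × 0.966 = 13910
30–39: 6800 × 0.968 = 6582
40–49: 19000 × 0.943 = 17917
50–59: 16900 × 0.951 = 16072
60–69: 10800 × 0.948 = 10238
Net migration: 0–9 − 390 → 13548; 10–19 + 50 → 8076; 20–29 − 340 → 13570; 30–39 − 80 → 6502; 40–49 − 70 → 17847; 50–59 + 110 → 16182; 60–69 + 170 → 10408
Population now: 0–9=13548, 10–19=8076, 20–29=13570, 30–39=6502, 40–49=17847, 50–59=16182, 60–69=10408
— Period 2 —
Births: 13570 × 0.535 = 7260, 6502 × 0.076 = 494, 17847 × 0.524 = 9352 ⇒ total 17106
10–19: 13548 × 0.967 = 13101
20–29: 8076 × 0.966 = 7801
30–39: 13570 × 0.968 = 13136
40–49: 6502 × 0.943 = 6131
50–59: 17847 × 0.951 = 16972
60–69: 16182 × 0.948 = 15341
Net migration: 0–9 − 390 → 16716; 10–19 + 50 → 13151; 20–29 − 340 → 7461; 30–39 − 80 → 13056; 40–49 − 70 → 6061; 50–59 + 110 → 17082; 60–69 + 170 → 15511
Population now: 0–9=16716, 10–19=13151, 20–29=7461, 30–39=13056, 40–49=6061, 50–59=17082, 60–69=15511
Total after period 2: 16716 + 13151 + 7461 + 13056 + 6061 + 17082 + 15511 = 89038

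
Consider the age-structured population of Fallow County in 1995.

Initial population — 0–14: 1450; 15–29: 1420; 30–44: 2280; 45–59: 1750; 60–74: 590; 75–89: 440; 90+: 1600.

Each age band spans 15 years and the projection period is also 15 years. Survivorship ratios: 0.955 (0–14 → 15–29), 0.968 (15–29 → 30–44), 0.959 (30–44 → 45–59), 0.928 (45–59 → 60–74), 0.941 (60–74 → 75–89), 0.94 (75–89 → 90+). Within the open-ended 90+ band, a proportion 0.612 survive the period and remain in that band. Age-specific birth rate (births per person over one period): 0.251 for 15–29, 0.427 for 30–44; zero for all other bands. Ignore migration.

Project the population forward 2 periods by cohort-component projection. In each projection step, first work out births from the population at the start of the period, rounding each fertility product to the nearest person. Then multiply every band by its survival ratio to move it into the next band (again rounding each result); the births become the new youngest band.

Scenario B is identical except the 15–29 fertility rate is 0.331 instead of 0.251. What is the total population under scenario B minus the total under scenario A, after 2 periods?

Period 1.
Births: 1420 * 0.251 = 356  |  2280 * 0.427 = 974 ⇒ total 1330
15–29: 1450 * 0.955 = 1385
30–44: 1420 * 0.968 = 1375
45–59: 2280 * 0.959 = 2187
60–74: 1750 * 0.928 = 1624
75–89: 590 * 0.941 = 555
90+: 440 * 0.94 + 1600 * 0.612 = 414 + 979 = 1393
Giving 1330 / 1385 / 1375 / 2187 / 1624 / 555 / 1393.
Period 2.
Births: 1385 * 0.251 = 348  |  1375 * 0.427 = 587 ⇒ total 935
15–29: 1330 * 0.955 = 1270
30–44: 1385 * 0.968 = 1341
45–59: 1375 * 0.959 = 1319
60–74: 2187 * 0.928 = 2030
75–89: 1624 * 0.941 = 1528
90+: 555 * 0.94 + 1393 * 0.612 = 522 + 853 = 1375
Giving 935 / 1270 / 1341 / 1319 / 2030 / 1528 / 1375.
Scenario A total after 2 periods: 9798
Scenario B projection —
Period 1.
Births: 1420 * 0.331 = 470  |  2280 * 0.427 = 974 ⇒ total 1444
15–29: 1450 * 0.955 = 1385
30–44: 1420 * 0.968 = 1375
45–59: 2280 * 0.959 = 2187
60–74: 1750 * 0.928 = 1624
75–89: 590 * 0.941 = 555
90+: 440 * 0.94 + 1600 * 0.612 = 414 + 979 = 1393
Giving 1444 / 1385 / 1375 / 2187 / 1624 / 555 / 1393.
Period 2.
Births: 1385 * 0.331 = 458  |  1375 * 0.427 = 587 ⇒ total 1045
15–29: 1444 * 0.955 = 1379
30–44: 1385 * 0.968 = 1341
45–59: 1375 * 0.959 = 1319
60–74: 2187 * 0.928 = 2030
75–89: 1624 * 0.941 = 1528
90+: 555 * 0.94 + 1393 * 0.612 = 522 + 853 = 1375
Giving 1045 / 1379 / 1341 / 1319 / 2030 / 1528 / 1375.
Scenario B total after 2 periods: 10017
Difference B − A = 10017 − 9798 = 219

219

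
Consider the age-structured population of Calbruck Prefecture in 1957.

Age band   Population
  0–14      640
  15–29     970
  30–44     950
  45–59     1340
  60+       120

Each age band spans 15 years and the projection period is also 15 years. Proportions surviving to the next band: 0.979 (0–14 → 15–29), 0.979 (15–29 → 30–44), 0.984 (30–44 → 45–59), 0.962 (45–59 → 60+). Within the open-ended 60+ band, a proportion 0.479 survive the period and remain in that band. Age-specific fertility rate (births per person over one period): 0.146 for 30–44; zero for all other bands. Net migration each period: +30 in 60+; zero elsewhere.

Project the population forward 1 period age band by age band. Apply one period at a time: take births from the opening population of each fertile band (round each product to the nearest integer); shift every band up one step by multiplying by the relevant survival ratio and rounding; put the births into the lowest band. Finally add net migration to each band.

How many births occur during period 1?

139

— Period 1 —
Births: 950 × 0.146 = 139
15–29: 640 × 0.979 = 627
30–44: 970 × 0.979 = 950
45–59: 950 × 0.984 = 935
60+: 1340 × 0.962 + 120 × 0.479 = 1289 + 57 = 1346
Net migration: 60+ + 30 → 1376
End of period: [139, 627, 950, 935, 1376]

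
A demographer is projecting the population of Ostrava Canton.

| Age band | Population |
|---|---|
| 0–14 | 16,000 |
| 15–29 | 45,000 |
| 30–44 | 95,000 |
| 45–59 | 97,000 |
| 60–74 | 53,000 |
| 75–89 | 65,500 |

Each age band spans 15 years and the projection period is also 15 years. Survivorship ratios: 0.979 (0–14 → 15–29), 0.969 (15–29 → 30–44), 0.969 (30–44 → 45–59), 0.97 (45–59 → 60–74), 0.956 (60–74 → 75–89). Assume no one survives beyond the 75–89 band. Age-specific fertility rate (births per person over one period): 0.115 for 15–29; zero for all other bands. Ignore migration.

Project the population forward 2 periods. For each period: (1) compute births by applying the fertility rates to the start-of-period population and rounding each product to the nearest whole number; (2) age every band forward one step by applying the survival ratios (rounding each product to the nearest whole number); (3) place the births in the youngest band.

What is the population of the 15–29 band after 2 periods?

5066

Period 1.
Births: 45000 × 0.115 = 5175
15–29: 16000 × 0.979 = 15664
30–44: 45000 × 0.969 = 43605
45–59: 95000 × 0.969 = 92055
60–74: 97000 × 0.97 = 94090
75–89: 53000 × 0.956 = 50668
Giving 5175 / 15664 / 43605 / 92055 / 94090 / 50668.
Period 2.
Births: 15664 × 0.115 = 1801
15–29: 5175 × 0.979 = 5066
30–44: 15664 × 0.969 = 15178
45–59: 43605 × 0.969 = 42253
60–74: 92055 × 0.97 = 89293
75–89: 94090 × 0.956 = 89950
Giving 1801 / 5066 / 15178 / 42253 / 89293 / 89950.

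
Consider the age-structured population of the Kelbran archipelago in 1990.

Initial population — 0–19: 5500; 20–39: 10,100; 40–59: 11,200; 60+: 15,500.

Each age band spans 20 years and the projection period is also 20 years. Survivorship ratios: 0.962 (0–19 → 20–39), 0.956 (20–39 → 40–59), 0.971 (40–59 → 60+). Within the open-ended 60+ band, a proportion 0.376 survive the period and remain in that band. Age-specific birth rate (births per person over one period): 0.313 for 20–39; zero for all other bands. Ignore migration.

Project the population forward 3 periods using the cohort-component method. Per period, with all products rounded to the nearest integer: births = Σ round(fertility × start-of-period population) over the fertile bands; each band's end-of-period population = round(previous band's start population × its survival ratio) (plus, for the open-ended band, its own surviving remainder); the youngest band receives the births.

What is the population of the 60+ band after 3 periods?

After projecting period 1:
Births: 10100 * 0.313 = 3161
20–39: 5500 * 0.962 = 5291
40–59: 10100 * 0.956 = 9656
60+: 11200 * 0.971 + 15500 * 0.376 = 10875 + 5828 = 16703
Population now: 0–19=3161, 20–39=5291, 40–59=9656, 60+=16703
After projecting period 2:
Births: 5291 * 0.313 = 1656
20–39: 3161 * 0.962 = 3041
40–59: 5291 * 0.956 = 5058
60+: 9656 * 0.971 + 16703 * 0.376 = 9376 + 6280 = 15656
Population now: 0–19=1656, 20–39=3041, 40–59=5058, 60+=15656
After projecting period 3:
Births: 3041 * 0.313 = 952
20–39: 1656 * 0.962 = 1593
40–59: 3041 * 0.956 = 2907
60+: 5058 * 0.971 + 15656 * 0.376 = 4911 + 5887 = 10798
Population now: 0–19=952, 20–39=1593, 40–59=2907, 60+=10798

10798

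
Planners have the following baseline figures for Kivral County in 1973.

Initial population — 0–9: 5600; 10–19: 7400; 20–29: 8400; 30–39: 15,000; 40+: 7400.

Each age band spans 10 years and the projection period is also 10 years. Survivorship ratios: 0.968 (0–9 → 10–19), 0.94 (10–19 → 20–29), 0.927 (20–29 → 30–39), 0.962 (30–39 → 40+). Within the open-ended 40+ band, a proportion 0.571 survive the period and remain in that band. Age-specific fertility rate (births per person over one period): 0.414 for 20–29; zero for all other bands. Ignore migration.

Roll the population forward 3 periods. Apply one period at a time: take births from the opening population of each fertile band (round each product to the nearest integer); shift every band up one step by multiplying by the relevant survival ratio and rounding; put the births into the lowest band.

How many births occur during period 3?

Numbering the bands 1..5 from youngest to oldest:
[period 1]
Births: 8400 * 0.414 = 3478
Band 2: 5600 * 0.968 = 5421
Band 3: 7400 * 0.94 = 6956
Band 4: 8400 * 0.927 = 7787
Band 5: 15000 * 0.962 + 7400 * 0.571 = 14430 + 4225 = 18655
→ [3478, 5421, 6956, 7787, 18655]
[period 2]
Births: 6956 * 0.414 = 2880
Band 2: 3478 * 0.968 = 3367
Band 3: 5421 * 0.94 = 5096
Band 4: 6956 * 0.927 = 6448
Band 5: 7787 * 0.962 + 18655 * 0.571 = 7491 + 10652 = 18143
→ [2880, 3367, 5096, 6448, 18143]
[period 3]
Births: 5096 * 0.414 = 2110
Band 2: 2880 * 0.968 = 2788
Band 3: 3367 * 0.94 = 3165
Band 4: 5096 * 0.927 = 4724
Band 5: 6448 * 0.962 + 18143 * 0.571 = 6203 + 10360 = 16563
→ [2110, 2788, 3165, 4724, 16563]

2110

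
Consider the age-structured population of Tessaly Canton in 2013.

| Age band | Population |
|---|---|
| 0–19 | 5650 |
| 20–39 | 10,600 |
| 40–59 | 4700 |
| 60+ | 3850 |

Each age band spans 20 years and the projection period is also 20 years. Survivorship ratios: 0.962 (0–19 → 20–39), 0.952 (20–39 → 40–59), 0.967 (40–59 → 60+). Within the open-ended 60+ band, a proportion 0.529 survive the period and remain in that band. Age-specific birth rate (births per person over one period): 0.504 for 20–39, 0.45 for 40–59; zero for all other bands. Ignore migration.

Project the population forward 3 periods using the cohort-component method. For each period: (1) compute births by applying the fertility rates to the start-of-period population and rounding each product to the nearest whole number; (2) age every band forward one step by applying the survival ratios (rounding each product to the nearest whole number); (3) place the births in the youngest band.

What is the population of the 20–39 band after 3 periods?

Let band 1 be 0–19 through band 4 = 60+.
— Period 1 —
Births: 10600 * 0.504 = 5342  |  4700 * 0.45 = 2115 → total 7457
Band 2: 5650 * 0.962 = 5435
Band 3: 10600 * 0.952 = 10091
Band 4: 4700 * 0.967 + 3850 * 0.529 = 4545 + 2037 = 6582
End of period: [7457, 5435, 10091, 6582]
— Period 2 —
Births: 5435 * 0.504 = 2739  |  10091 * 0.45 = 4541 → total 7280
Band 2: 7457 * 0.962 = 7174
Band 3: 5435 * 0.952 = 5174
Band 4: 10091 * 0.967 + 6582 * 0.529 = 9758 + 3482 = 13240
End of period: [7280, 7174, 5174, 13240]
— Period 3 —
Births: 7174 * 0.504 = 3616  |  5174 * 0.45 = 2328 → total 5944
Band 2: 7280 * 0.962 = 7003
Band 3: 7174 * 0.952 = 6830
Band 4: 5174 * 0.967 + 13240 * 0.529 = 5003 + 7004 = 12007
End of period: [5944, 7003, 6830, 12007]

7003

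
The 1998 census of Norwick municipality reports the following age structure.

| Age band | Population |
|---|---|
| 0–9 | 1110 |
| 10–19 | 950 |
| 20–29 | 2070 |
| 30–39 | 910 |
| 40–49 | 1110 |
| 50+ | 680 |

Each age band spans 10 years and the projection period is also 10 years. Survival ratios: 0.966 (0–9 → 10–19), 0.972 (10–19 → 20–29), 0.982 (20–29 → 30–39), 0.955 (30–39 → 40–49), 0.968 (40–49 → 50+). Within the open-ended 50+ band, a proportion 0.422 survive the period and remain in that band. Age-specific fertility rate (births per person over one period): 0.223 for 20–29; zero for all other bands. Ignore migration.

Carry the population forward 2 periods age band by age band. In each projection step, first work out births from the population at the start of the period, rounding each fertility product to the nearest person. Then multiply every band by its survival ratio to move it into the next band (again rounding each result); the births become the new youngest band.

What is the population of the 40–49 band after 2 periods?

1942

Numbering the groups 1..6 from youngest to oldest:
[period 1]
Births: 2070 * 0.223 = 462
Group 2: 1110 * 0.966 = 1072
Group 3: 950 * 0.972 = 923
Group 4: 2070 * 0.982 = 2033
Group 5: 910 * 0.955 = 869
Group 6: 1110 * 0.968 + 680 * 0.422 = 1074 + 287 = 1361
→ [462, 1072, 923, 2033, 869, 1361]
[period 2]
Births: 923 * 0.223 = 206
Group 2: 462 * 0.966 = 446
Group 3: 1072 * 0.972 = 1042
Group 4: 923 * 0.982 = 906
Group 5: 2033 * 0.955 = 1942
Group 6: 869 * 0.968 + 1361 * 0.422 = 841 + 574 = 1415
→ [206, 446, 1042, 906, 1942, 1415]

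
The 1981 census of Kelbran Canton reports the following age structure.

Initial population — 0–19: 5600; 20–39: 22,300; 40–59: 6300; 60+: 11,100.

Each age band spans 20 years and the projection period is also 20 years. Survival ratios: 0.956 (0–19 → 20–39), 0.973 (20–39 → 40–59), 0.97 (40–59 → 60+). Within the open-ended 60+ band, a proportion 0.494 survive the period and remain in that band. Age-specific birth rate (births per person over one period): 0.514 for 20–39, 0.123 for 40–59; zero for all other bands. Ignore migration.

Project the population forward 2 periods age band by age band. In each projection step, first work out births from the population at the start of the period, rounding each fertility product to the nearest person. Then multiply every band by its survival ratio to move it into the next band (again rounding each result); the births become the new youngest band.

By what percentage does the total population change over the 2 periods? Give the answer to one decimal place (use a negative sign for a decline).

(Bands numbered youngest = 1 to oldest = 4.)
— Period 1 —
Births: 22300 * 0.514 = 11462  |  6300 * 0.123 = 775 — total 12237
Band 2: 5600 * 0.956 = 5354
Band 3: 22300 * 0.973 = 21698
Band 4: 6300 * 0.97 + 11100 * 0.494 = 6111 + 5483 = 11594
End of period: [12237, 5354, 21698, 11594]
— Period 2 —
Births: 5354 * 0.514 = 2752  |  21698 * 0.123 = 2669 — total 5421
Band 2: 12237 * 0.956 = 11699
Band 3: 5354 * 0.973 = 5209
Band 4: 21698 * 0.97 + 11594 * 0.494 = 21047 + 5727 = 26774
End of period: [5421, 11699, 5209, 26774]
Total: 45300 → 49103; change = 3803; percentage change = 8.4%

8.4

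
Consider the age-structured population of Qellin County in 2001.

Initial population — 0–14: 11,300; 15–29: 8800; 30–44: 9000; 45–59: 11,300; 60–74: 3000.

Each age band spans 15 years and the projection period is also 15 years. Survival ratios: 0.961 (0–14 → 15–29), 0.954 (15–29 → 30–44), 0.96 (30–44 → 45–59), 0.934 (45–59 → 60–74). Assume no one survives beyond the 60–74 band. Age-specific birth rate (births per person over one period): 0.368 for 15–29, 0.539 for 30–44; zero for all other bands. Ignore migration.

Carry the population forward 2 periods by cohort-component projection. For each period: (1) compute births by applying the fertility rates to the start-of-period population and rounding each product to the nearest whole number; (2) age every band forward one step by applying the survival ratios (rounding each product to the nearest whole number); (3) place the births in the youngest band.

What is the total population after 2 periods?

42783

[period 1]
Births: 8800 * 0.368 = 3238, 9000 * 0.539 = 4851 — total 8089
15–29: 11300 * 0.961 = 10859
30–44: 8800 * 0.954 = 8395
45–59: 9000 * 0.96 = 8640
60–74: 11300 * 0.934 = 10554
→ [8089, 10859, 8395, 8640, 10554]
[period 2]
Births: 10859 * 0.368 = 3996, 8395 * 0.539 = 4525 — total 8521
15–29: 8089 * 0.961 = 7774
30–44: 10859 * 0.954 = 10359
45–59: 8395 * 0.96 = 8059
60–74: 8640 * 0.934 = 8070
→ [8521, 7774, 10359, 8059, 8070]
Total after period 2: 8521 + 7774 + 10359 + 8059 + 8070 = 42783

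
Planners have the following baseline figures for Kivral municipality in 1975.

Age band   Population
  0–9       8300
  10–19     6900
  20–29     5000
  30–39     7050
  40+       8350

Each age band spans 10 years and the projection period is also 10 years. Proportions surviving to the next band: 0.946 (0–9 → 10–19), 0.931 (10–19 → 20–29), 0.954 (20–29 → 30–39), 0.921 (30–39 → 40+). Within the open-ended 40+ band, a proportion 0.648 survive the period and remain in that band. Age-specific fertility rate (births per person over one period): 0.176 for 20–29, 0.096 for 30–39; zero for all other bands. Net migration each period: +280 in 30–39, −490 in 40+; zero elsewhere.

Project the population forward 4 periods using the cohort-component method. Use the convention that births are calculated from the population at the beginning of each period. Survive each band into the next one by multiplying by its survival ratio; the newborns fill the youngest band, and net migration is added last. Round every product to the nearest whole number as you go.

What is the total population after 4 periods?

Period 1:
Births: 5000 * 0.176 = 880  |  7050 * 0.096 = 677 ⇒ total 1557
10–19: 8300 * 0.946 = 7852
20–29: 6900 * 0.931 = 6424
30–39: 5000 * 0.954 = 4770
40+: 7050 * 0.921 + 8350 * 0.648 = 6493 + 5411 = 11904
Net migration: 30–39 + 280 → 5050; 40+ − 490 → 11414
End of period: [1557, 7852, 6424, 5050, 11414]
Period 2:
Births: 6424 * 0.176 = 1131  |  5050 * 0.096 = 485 ⇒ total 1616
10–19: 1557 * 0.946 = 1473
20–29: 7852 * 0.931 = 7310
30–39: 6424 * 0.954 = 6128
40+: 5050 * 0.921 + 11414 * 0.648 = 4651 + 7396 = 12047
Net migration: 30–39 + 280 → 6408; 40+ − 490 → 11557
End of period: [1616, 1473, 7310, 6408, 11557]
Period 3:
Births: 7310 * 0.176 = 1287  |  6408 * 0.096 = 615 ⇒ total 1902
10–19: 1616 * 0.946 = 1529
20–29: 1473 * 0.931 = 1371
30–39: 7310 * 0.954 = 6974
40+: 6408 * 0.921 + 11557 * 0.648 = 5902 + 7489 = 13391
Net migration: 30–39 + 280 → 7254; 40+ − 490 → 12901
End of period: [1902, 1529, 1371, 7254, 12901]
Period 4:
Births: 1371 * 0.176 = 241  |  7254 * 0.096 = 696 ⇒ total 937
10–19: 1902 * 0.946 = 1799
20–29: 1529 * 0.931 = 1423
30–39: 1371 * 0.954 = 1308
40+: 7254 * 0.921 + 12901 * 0.648 = 6681 + 8360 = 15041
Net migration: 30–39 + 280 → 1588; 40+ − 490 → 14551
End of period: [937, 1799, 1423, 1588, 14551]
Total after period 4: 937 + 1799 + 1423 + 1588 + 14551 = 20298

20298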